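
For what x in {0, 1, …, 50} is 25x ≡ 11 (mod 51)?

25⁻¹ ≡ 49 (mod 51) because 25·49 = 1225 = 24·51 + 1.
Multiplying both sides by 49: x ≡ 49·11 = 539 ≡ 29 (mod 51).

29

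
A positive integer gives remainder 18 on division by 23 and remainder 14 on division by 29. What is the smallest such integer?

Since 29·4 ≡ 1 (mod 23), take x = 14 + 29·((18−14)·4 mod 23) = 14 + 29·16 = 478.
Check: 478 mod 23 = 18, 478 mod 29 = 14.

478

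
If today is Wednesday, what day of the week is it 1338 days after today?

Dividing 1338 by 7 gives quotient 191 and remainder 1.
Wednesday + 1 day → Thursday.

Thursday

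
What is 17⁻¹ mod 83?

17·44 = 748 = 9·83 + 1, so 17⁻¹ ≡ 44 (mod 83).

44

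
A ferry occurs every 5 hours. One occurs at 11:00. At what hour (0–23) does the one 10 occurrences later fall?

10·5 = 50.
50 − 2·24 = 2, so 50 ≡ 2 (mod 24).
(11 + 2) mod 24 = 13.

13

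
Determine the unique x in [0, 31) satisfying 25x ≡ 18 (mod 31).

25⁻¹ ≡ 5 (mod 31) because 25·5 = 125 = 4·31 + 1.
So x ≡ 5·18 = 90 ≡ 28 (mod 31).
Check: 25·28 = 700 = 22·31 + 18.

28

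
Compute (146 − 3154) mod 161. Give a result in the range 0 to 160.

3154 − 19·161 = 95, so 3154 ≡ 95 (mod 161).
(146 − 95) mod 161 = 51.

51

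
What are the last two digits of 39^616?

61

Successive squares of 39 mod 100: 39^1≡39, 39^2≡21, 39^4≡41, 39^8≡81, 39^16≡61, 39^32≡21, 39^64≡41, 39^128≡81, 39^256≡61, 39^512≡21.
616 = 8 + 32 + 64 + 512, so 39^616 ≡ 81·21·41·21 ≡ 61 (mod 100).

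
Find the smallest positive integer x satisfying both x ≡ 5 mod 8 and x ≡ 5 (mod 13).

x ≡ 5 (mod 8) gives x ∈ {5}.
The first of these with x mod 13 = 5 is 5.

5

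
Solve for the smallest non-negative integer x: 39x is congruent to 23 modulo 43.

The inverse of 39 mod 43 is 32 (since 39·32 = 1248 ≡ 1).
So x ≡ 32·23 = 736 ≡ 5 (mod 43).

5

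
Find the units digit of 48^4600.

6

The units digit of 48^n cycles with period 4: 8, 4, 2, 6, …
4600 leaves remainder 0 on division by 4, so 48^4600 ends in 6.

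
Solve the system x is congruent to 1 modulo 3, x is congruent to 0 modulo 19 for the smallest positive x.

Since 19·1 ≡ 1 (mod 3), take x = 0 + 19·((1−0)·1 mod 3) = 0 + 19·1 = 19.
Check: 19 mod 3 = 1, 19 mod 19 = 0.

19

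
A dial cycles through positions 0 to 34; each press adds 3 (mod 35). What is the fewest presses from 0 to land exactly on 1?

12

35 = 11·3 + 2
3 = 1·2 + 1
2 = 2·1 + 0
Back-substituting gives 3·12 ≡ 1 (mod 35).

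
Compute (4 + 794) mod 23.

16

Dividing 794 by 23 gives quotient 34 and remainder 12.
(4 + 12) mod 23 = 16.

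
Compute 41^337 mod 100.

By repeated squaring mod 100: 41^1≡41, 41^2≡81, 41^4≡61, 41^8≡21, 41^16≡41, 41^32≡81, 41^64≡61, 41^128≡21, 41^256≡41.
337 = 1 + 16 + 64 + 256, so 41^337 ≡ 41·41·61·41 ≡ 81 (mod 100).

81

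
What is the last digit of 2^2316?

6

Powers of 2 mod 10 repeat with period 4: 2, 4, 8, 6.
2316 mod 4 = 0, so the last digit matches 2^4 = 6.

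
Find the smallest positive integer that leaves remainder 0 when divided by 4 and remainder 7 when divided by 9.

x ≡ 0 (mod 4) gives x ∈ {0, 4, 8, 12, 16}.
The first of these with x mod 9 = 7 is 16.

16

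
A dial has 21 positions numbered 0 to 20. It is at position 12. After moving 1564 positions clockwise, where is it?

Dividing 1564 by 21 gives quotient 74 and remainder 10.
(12 + 10) mod 21 = 1.

1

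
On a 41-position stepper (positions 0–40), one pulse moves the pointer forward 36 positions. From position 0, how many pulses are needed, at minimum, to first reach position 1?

41 = 1·36 + 5
36 = 7·5 + 1
5 = 5·1 + 0
Back-substituting gives 36·8 ≡ 1 (mod 41).

8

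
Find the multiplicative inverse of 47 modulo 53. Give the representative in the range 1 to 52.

47·44 = 2068 = 39·53 + 1, so 47⁻¹ ≡ 44 (mod 53).

44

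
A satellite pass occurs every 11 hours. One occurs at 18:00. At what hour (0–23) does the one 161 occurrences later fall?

13

161·11 = 1771.
1771 − 73·24 = 19, so 1771 ≡ 19 (mod 24).
(18 + 19) mod 24 = 13.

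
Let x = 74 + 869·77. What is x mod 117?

63

869·77 = 66913.
66913 = 571·117 + 106, so 66913 mod 117 = 106.
(74 + 106) mod 117 = 63.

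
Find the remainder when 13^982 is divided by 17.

Square-and-reduce mod 17: 13^1≡13, 13^2≡16, 13^4≡1, 13^8≡1, 13^16≡1, 13^32≡1, 13^64≡1, 13^128≡1, 13^256≡1, 13^512≡1.
982 = 2 + 4 + 16 + 64 + 128 + 256 + 512, so 13^982 ≡ 16·1·1·1·1·1·1 ≡ 16 (mod 17).

16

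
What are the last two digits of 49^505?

Successive squares of 49 mod 100: 49^1≡49, 49^2≡1, 49^4≡1, 49^8≡1, 49^16≡1, 49^32≡1, 49^64≡1, 49^128≡1, 49^256≡1.
505 = 1 + 8 + 16 + 32 + 64 + 128 + 256, so 49^505 ≡ 49·1·1·1·1·1·1 ≡ 49 (mod 100).

49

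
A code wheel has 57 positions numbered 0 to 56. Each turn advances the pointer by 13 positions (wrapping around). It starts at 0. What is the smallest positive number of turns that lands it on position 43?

13⁻¹ ≡ 22 (mod 57) because 13·22 = 286 = 5·57 + 1.
Multiplying both sides by 22: x ≡ 22·43 = 946 ≡ 34 (mod 57).

34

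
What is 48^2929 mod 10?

Last digits of 8^n: 8, 4, 2, 6 (period 4).
2929 leaves remainder 1 on division by 4, so 48^2929 ends in 8.

8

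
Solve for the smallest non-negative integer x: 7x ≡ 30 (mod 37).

36

The inverse of 7 mod 37 is 16 (since 7·16 = 112 ≡ 1).
Multiplying both sides by 16: x ≡ 16·30 = 480 ≡ 36 (mod 37).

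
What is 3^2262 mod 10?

9

Last digits of 3^n: 3, 9, 7, 1 (period 4).
2262 leaves remainder 2 on division by 4, so 3^2262 ends in 9.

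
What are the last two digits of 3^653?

23

Square-and-reduce mod 100: 3^1≡3, 3^2≡9, 3^4≡81, 3^8≡61, 3^16≡21, 3^32≡41, 3^64≡81, 3^128≡61, 3^256≡21, 3^512≡41.
Since 653 = 1 + 4 + 8 + 128 + 512 in binary, 3^653 ≡ 3·81·61·61·41 ≡ 23 (mod 100).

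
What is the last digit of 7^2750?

Last digits of 7^n: 7, 9, 3, 1 (period 4).
2750 leaves remainder 2 on division by 4, so 7^2750 ends in 9.

9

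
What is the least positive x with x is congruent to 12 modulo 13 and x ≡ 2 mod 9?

x ≡ 2 (mod 9) gives x ∈ {2, 11, 20, 29, 38}.
The first of these with x mod 13 = 12 is 38.

38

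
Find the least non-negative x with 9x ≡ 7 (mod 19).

5

9⁻¹ ≡ 17 (mod 19) because 9·17 = 153 = 8·19 + 1.
Multiplying both sides by 17: x ≡ 17·7 = 119 ≡ 5 (mod 19).
Check: 9·5 = 45 = 2·19 + 7.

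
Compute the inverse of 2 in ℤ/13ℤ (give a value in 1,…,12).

13 = 6·2 + 1
2 = 2·1 + 0
Back-substituting gives 2·7 ≡ 1 (mod 13).

7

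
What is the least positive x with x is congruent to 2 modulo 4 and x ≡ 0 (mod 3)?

6

x ≡ 0 (mod 3) gives x ∈ {0, 3, 6}.
The first of these with x mod 4 = 2 is 6.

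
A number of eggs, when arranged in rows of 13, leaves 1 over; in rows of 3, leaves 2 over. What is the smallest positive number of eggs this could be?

14

x ≡ 2 (mod 3) gives x ∈ {2, 5, 8, 11, 14}.
The first of these with x mod 13 = 1 is 14.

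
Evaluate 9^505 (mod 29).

Successive squares of 9 mod 29: 9^1≡9, 9^2≡23, 9^4≡7, 9^8≡20, 9^16≡23, 9^32≡7, 9^64≡20, 9^128≡23, 9^256≡7.
Since 505 = 1 + 8 + 16 + 32 + 64 + 128 + 256 in binary, 9^505 ≡ 9·20·23·7·20·23·7 ≡ 9 (mod 29).

9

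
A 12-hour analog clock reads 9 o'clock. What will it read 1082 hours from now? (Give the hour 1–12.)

Dividing 1082 by 12 gives quotient 90 and remainder 2.
9 + 2 → 11 on a 12-hour dial.

11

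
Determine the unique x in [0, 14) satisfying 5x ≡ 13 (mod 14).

5⁻¹ ≡ 3 (mod 14) because 5·3 = 15 = 1·14 + 1.
Multiplying both sides by 3: x ≡ 3·13 = 39 ≡ 11 (mod 14).
Check: 5·11 = 55 = 3·14 + 13.

11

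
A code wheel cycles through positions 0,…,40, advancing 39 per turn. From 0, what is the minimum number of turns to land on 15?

39⁻¹ ≡ 20 (mod 41) because 39·20 = 780 = 19·41 + 1.
Multiplying both sides by 20: x ≡ 20·15 = 300 ≡ 13 (mod 41).
Check: 39·13 = 507 = 12·41 + 15.

13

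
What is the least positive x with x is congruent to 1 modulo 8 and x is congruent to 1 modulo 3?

Since 3·3 ≡ 1 (mod 8), take x = 1 + 3·((1−1)·3 mod 8) = 1 + 3·0 = 1.
Check: 1 mod 8 = 1, 1 mod 3 = 1.

1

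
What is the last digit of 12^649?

The units digit of 12^n cycles with period 4: 2, 4, 8, 6, …
649 leaves remainder 1 on division by 4, so 12^649 ends in 2.

2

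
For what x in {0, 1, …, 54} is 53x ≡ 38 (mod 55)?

36

53⁻¹ ≡ 27 (mod 55) because 53·27 = 1431 = 26·55 + 1.
So x ≡ 27·38 = 1026 ≡ 36 (mod 55).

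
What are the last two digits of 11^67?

By repeated squaring mod 100: 11^1≡11, 11^2≡21, 11^4≡41, 11^8≡81, 11^16≡61, 11^32≡21, 11^64≡41.
67 = 1 + 2 + 64, so 11^67 ≡ 11·21·41 ≡ 71 (mod 100).

71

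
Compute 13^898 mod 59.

9

Square-and-reduce mod 59: 13^1≡13, 13^2≡51, 13^4≡5, 13^8≡25, 13^16≡35, 13^32≡45, 13^64≡19, 13^128≡7, 13^256≡49, 13^512≡41.
Since 898 = 2 + 128 + 256 + 512 in binary, 13^898 ≡ 51·7·49·41 ≡ 9 (mod 59).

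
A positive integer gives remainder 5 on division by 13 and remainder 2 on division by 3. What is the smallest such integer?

5

x ≡ 2 (mod 3) gives x ∈ {2, 5}.
The first of these with x mod 13 = 5 is 5.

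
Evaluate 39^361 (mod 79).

53

Successive squares of 39 mod 79: 39^1≡39, 39^2≡20, 39^4≡5, 39^8≡25, 39^16≡72, 39^32≡49, 39^64≡31, 39^128≡13, 39^256≡11.
Since 361 = 1 + 8 + 32 + 64 + 256 in binary, 39^361 ≡ 39·25·49·31·11 ≡ 53 (mod 79).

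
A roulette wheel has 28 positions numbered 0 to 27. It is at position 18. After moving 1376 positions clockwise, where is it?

1376 − 49·28 = 4, so 1376 ≡ 4 (mod 28).
(18 + 4) mod 28 = 22.

22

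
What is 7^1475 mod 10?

Powers of 7 mod 10 repeat with period 4: 7, 9, 3, 1.
1475 leaves remainder 3 on division by 4, so 7^1475 ends in 3.

3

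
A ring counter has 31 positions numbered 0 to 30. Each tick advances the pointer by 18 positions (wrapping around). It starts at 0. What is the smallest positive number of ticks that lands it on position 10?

18⁻¹ ≡ 19 (mod 31) because 18·19 = 342 = 11·31 + 1.
Multiplying both sides by 19: x ≡ 19·10 = 190 ≡ 4 (mod 31).
Check: 18·4 = 72 = 2·31 + 10.

4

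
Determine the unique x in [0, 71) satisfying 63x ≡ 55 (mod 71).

2

63⁻¹ ≡ 62 (mod 71) because 63·62 = 3906 = 55·71 + 1.
So x ≡ 62·55 = 3410 ≡ 2 (mod 71).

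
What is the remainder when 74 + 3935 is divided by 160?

9

3935 = 24·160 + 95, so 3935 mod 160 = 95.
(74 + 95) mod 160 = 9.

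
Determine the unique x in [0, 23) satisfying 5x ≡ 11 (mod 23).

The inverse of 5 mod 23 is 14 (since 5·14 = 70 ≡ 1).
Multiplying both sides by 14: x ≡ 14·11 = 154 ≡ 16 (mod 23).
Check: 5·16 = 80 = 3·23 + 11.

16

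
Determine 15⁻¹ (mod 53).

46

53 = 3·15 + 8
15 = 1·8 + 7
8 = 1·7 + 1
7 = 7·1 + 0
Back-substituting gives 15·46 ≡ 1 (mod 53).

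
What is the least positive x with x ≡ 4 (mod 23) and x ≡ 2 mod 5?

Since 5·14 ≡ 1 (mod 23), take x = 2 + 5·((4−2)·14 mod 23) = 2 + 5·5 = 27.
Check: 27 mod 23 = 4, 27 mod 5 = 2.

27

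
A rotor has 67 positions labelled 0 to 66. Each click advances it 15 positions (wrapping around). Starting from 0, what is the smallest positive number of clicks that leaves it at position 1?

9

15·9 = 135 = 2·67 + 1, so 15⁻¹ ≡ 9 (mod 67).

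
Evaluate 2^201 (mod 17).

2

Successive squares of 2 mod 17: 2^1≡2, 2^2≡4, 2^4≡16, 2^8≡1, 2^16≡1, 2^32≡1, 2^64≡1, 2^128≡1.
201 = 1 + 8 + 64 + 128, so 2^201 ≡ 2·1·1·1 ≡ 2 (mod 17).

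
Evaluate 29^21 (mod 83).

64

Successive squares of 29 mod 83: 29^1≡29, 29^2≡11, 29^4≡38, 29^8≡33, 29^16≡10.
Since 21 = 1 + 4 + 16 in binary, 29^21 ≡ 29·38·10 ≡ 64 (mod 83).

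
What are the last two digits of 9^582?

Successive squares of 9 mod 100: 9^1≡9, 9^2≡81, 9^4≡61, 9^8≡21, 9^16≡41, 9^32≡81, 9^64≡61, 9^128≡21, 9^256≡41, 9^512≡81.
582 = 2 + 4 + 64 + 512, so 9^582 ≡ 81·61·61·81 ≡ 81 (mod 100).

81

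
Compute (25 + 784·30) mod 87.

784·30 = 23520.
23520 mod 87 = 30 (since 270·87 = 23490).
(25 + 30) mod 87 = 55.

55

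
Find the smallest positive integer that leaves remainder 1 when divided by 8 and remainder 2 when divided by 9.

65

x ≡ 1 (mod 8) gives x ∈ {1, 9, 17, 25, 33, 41, 49, 57, …}.
The first of these with x mod 9 = 2 is 65.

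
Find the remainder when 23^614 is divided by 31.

By repeated squaring mod 31: 23^1≡23, 23^2≡2, 23^4≡4, 23^8≡16, 23^16≡8, 23^32≡2, 23^64≡4, 23^128≡16, 23^256≡8, 23^512≡2.
614 = 2 + 4 + 32 + 64 + 512, so 23^614 ≡ 2·4·2·4·2 ≡ 4 (mod 31).

4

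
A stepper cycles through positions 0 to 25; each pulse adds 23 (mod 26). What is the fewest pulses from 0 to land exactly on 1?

17

26 = 1·23 + 3
23 = 7·3 + 2
3 = 1·2 + 1
2 = 2·1 + 0
Back-substituting gives 23·17 ≡ 1 (mod 26).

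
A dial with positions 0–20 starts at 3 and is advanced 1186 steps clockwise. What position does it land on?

Dividing 1186 by 21 gives quotient 56 and remainder 10.
(3 + 10) mod 21 = 13.

13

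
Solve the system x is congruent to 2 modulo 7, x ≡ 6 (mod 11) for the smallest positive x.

72

x ≡ 2 (mod 7) gives x ∈ {2, 9, 16, 23, 30, 37, 44, 51, …}.
The first of these with x mod 11 = 6 is 72.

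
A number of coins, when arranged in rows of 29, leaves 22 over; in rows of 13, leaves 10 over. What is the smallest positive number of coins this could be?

x ≡ 10 (mod 13) gives x ∈ {10, 23, 36, 49, 62, 75, 88, 101, …}.
The first of these with x mod 29 = 22 is 283.

283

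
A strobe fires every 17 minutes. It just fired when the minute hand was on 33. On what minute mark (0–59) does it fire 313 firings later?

313·17 = 5321.
5321 − 88·60 = 41, so 5321 ≡ 41 (mod 60).
(33 + 41) mod 60 = 14.

14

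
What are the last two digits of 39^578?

81

Square-and-reduce mod 100: 39^1≡39, 39^2≡21, 39^4≡41, 39^8≡81, 39^16≡61, 39^32≡21, 39^64≡41, 39^128≡81, 39^256≡61, 39^512≡21.
Since 578 = 2 + 64 + 512 in binary, 39^578 ≡ 21·41·21 ≡ 81 (mod 100).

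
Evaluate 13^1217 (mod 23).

Successive squares of 13 mod 23: 13^1≡13, 13^2≡8, 13^4≡18, 13^8≡2, 13^16≡4, 13^32≡16, 13^64≡3, 13^128≡9, 13^256≡12, 13^512≡6, 13^1024≡13.
Since 1217 = 1 + 64 + 128 + 1024 in binary, 13^1217 ≡ 13·3·9·13 ≡ 9 (mod 23).

9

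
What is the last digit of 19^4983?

Last digits of 9^n: 9, 1 (period 2).
4983 mod 2 = 1, so the last digit matches 9^1 = 9.

9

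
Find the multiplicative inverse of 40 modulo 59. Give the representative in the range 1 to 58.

40·31 = 1240 = 21·59 + 1, so 40⁻¹ ≡ 31 (mod 59).

31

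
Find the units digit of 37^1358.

Last digits of 7^n: 7, 9, 3, 1 (period 4).
1358 leaves remainder 2 on division by 4, so 37^1358 ends in 9.

9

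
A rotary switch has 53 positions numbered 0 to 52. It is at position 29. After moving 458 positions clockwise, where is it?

10

Dividing 458 by 53 gives quotient 8 and remainder 34.
(29 + 34) mod 53 = 10.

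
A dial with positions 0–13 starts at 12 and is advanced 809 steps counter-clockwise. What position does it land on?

809 mod 14 = 11 (since 57·14 = 798).
(12 − 11) mod 14 = 1.

1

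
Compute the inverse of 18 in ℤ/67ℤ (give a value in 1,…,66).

67 = 3·18 + 13
18 = 1·13 + 5
13 = 2·5 + 3
5 = 1·3 + 2
3 = 1·2 + 1
2 = 2·1 + 0
Back-substituting gives 18·41 ≡ 1 (mod 67).

41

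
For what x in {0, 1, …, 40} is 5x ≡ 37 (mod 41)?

32

The inverse of 5 mod 41 is 33 (since 5·33 = 165 ≡ 1).
Multiplying both sides by 33: x ≡ 33·37 = 1221 ≡ 32 (mod 41).
Check: 5·32 = 160 = 3·41 + 37.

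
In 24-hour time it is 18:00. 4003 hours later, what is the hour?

4003 − 166·24 = 19, so 4003 ≡ 19 (mod 24).
(18 + 19) mod 24 = 13.

13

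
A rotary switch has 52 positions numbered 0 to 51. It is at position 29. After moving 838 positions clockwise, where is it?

35

838 mod 52 = 6 (since 16·52 = 832).
(29 + 6) mod 52 = 35.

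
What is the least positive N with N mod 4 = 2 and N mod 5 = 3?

18

x ≡ 2 (mod 4) gives x ∈ {2, 6, 10, 14, 18}.
The first of these with x mod 5 = 3 is 18.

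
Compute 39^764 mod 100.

Successive squares of 39 mod 100: 39^1≡39, 39^2≡21, 39^4≡41, 39^8≡81, 39^16≡61, 39^32≡21, 39^64≡41, 39^128≡81, 39^256≡61, 39^512≡21.
764 = 4 + 8 + 16 + 32 + 64 + 128 + 512, so 39^764 ≡ 41·81·61·21·41·81·21 ≡ 41 (mod 100).

41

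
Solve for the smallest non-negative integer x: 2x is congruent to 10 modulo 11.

The inverse of 2 mod 11 is 6 (since 2·6 = 12 ≡ 1).
Multiplying both sides by 6: x ≡ 6·10 = 60 ≡ 5 (mod 11).

5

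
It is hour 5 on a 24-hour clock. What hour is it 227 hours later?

227 − 9·24 = 11, so 227 ≡ 11 (mod 24).
(5 + 11) mod 24 = 16.

16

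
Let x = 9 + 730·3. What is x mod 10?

730·3 = 2190.
2190 = 219·10 + 0, so 2190 mod 10 = 0.
(9 + 0) mod 10 = 9.

9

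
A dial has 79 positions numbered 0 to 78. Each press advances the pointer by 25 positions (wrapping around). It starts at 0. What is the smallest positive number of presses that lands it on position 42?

8

25⁻¹ ≡ 19 (mod 79) because 25·19 = 475 = 6·79 + 1.
Multiplying both sides by 19: x ≡ 19·42 = 798 ≡ 8 (mod 79).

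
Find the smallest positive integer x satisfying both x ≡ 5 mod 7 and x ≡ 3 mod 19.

117

x ≡ 5 (mod 7) gives x ∈ {5, 12, 19, 26, 33, 40, 47, 54, …}.
The first of these with x mod 19 = 3 is 117.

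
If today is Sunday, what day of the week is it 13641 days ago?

13641 = 1948·7 + 5, so 13641 mod 7 = 5.
Sunday − 5 days → Tuesday.

Tuesday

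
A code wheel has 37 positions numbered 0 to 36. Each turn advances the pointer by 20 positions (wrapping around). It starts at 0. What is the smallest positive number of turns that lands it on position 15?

20⁻¹ ≡ 13 (mod 37) because 20·13 = 260 = 7·37 + 1.
So x ≡ 13·15 = 195 ≡ 10 (mod 37).

10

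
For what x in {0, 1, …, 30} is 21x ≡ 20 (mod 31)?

21⁻¹ ≡ 3 (mod 31) because 21·3 = 63 = 2·31 + 1.
Multiplying both sides by 3: x ≡ 3·20 = 60 ≡ 29 (mod 31).
Check: 21·29 = 609 = 19·31 + 20.

29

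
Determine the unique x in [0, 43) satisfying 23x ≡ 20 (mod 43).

42

23⁻¹ ≡ 15 (mod 43) because 23·15 = 345 = 8·43 + 1.
Multiplying both sides by 15: x ≡ 15·20 = 300 ≡ 42 (mod 43).
Check: 23·42 = 966 = 22·43 + 20.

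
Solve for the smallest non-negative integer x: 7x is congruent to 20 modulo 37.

24

The inverse of 7 mod 37 is 16 (since 7·16 = 112 ≡ 1).
So x ≡ 16·20 = 320 ≡ 24 (mod 37).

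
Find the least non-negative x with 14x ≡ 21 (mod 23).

The inverse of 14 mod 23 is 5 (since 14·5 = 70 ≡ 1).
So x ≡ 5·21 = 105 ≡ 13 (mod 23).

13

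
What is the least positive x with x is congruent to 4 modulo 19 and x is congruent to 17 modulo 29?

365

x ≡ 4 (mod 19) gives x ∈ {4, 23, 42, 61, 80, 99, 118, 137, …}.
The first of these with x mod 29 = 17 is 365.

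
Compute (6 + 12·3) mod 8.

12·3 = 36.
36 mod 8 = 4 (since 4·8 = 32).
(6 + 4) mod 8 = 2.

2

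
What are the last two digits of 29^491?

By repeated squaring mod 100: 29^1≡29, 29^2≡41, 29^4≡81, 29^8≡61, 29^16≡21, 29^32≡41, 29^64≡81, 29^128≡61, 29^256≡21.
Since 491 = 1 + 2 + 8 + 32 + 64 + 128 + 256 in binary, 29^491 ≡ 29·41·61·41·81·61·21 ≡ 29 (mod 100).

29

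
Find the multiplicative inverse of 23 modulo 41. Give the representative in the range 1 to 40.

41 = 1·23 + 18
23 = 1·18 + 5
18 = 3·5 + 3
5 = 1·3 + 2
3 = 1·2 + 1
2 = 2·1 + 0
Back-substituting gives 23·25 ≡ 1 (mod 41).

25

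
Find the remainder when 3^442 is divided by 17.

8

Successive squares of 3 mod 17: 3^1≡3, 3^2≡9, 3^4≡13, 3^8≡16, 3^16≡1, 3^32≡1, 3^64≡1, 3^128≡1, 3^256≡1.
Since 442 = 2 + 8 + 16 + 32 + 128 + 256 in binary, 3^442 ≡ 9·16·1·1·1·1 ≡ 8 (mod 17).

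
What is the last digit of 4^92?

6

The units digit of 4^n cycles with period 2: 4, 6, …
92 leaves remainder 0 on division by 2, so 4^92 ends in 6.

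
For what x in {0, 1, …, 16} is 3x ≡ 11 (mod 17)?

The inverse of 3 mod 17 is 6 (since 3·6 = 18 ≡ 1).
So x ≡ 6·11 = 66 ≡ 15 (mod 17).
Check: 3·15 = 45 = 2·17 + 11.

15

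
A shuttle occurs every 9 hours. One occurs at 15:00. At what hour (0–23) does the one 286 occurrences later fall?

286·9 = 2574.
Dividing 2574 by 24 gives quotient 107 and remainder 6.
(15 + 6) mod 24 = 21.

21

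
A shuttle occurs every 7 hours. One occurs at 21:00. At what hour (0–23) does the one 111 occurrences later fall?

6

111·7 = 777.
777 − 32·24 = 9, so 777 ≡ 9 (mod 24).
(21 + 9) mod 24 = 6.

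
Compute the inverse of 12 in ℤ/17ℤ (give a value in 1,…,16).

17 = 1·12 + 5
12 = 2·5 + 2
5 = 2·2 + 1
2 = 2·1 + 0
Back-substituting gives 12·10 ≡ 1 (mod 17).

10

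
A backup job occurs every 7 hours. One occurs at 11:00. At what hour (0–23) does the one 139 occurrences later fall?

0

139·7 = 973.
973 = 40·24 + 13, so 973 mod 24 = 13.
(11 + 13) mod 24 = 0.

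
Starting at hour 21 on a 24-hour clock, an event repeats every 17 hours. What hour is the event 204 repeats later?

9

204·17 = 3468.
3468 mod 24 = 12 (since 144·24 = 3456).
(21 + 12) mod 24 = 9.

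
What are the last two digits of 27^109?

By repeated squaring mod 100: 27^1≡27, 27^2≡29, 27^4≡41, 27^8≡81, 27^16≡61, 27^32≡21, 27^64≡41.
Since 109 = 1 + 4 + 8 + 32 + 64 in binary, 27^109 ≡ 27·41·81·21·41 ≡ 87 (mod 100).

87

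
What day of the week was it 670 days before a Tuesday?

Dividing 670 by 7 gives quotient 95 and remainder 5.
Tuesday − 5 days → Thursday.

Thursday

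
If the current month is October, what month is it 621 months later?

July

621 mod 12 = 9 (since 51·12 = 612).
October + 9 months → July.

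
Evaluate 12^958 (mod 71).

Square-and-reduce mod 71: 12^1≡12, 12^2≡2, 12^4≡4, 12^8≡16, 12^16≡43, 12^32≡3, 12^64≡9, 12^128≡10, 12^256≡29, 12^512≡60.
Since 958 = 2 + 4 + 8 + 16 + 32 + 128 + 256 + 512 in binary, 12^958 ≡ 2·4·16·43·3·10·29·60 ≡ 58 (mod 71).

58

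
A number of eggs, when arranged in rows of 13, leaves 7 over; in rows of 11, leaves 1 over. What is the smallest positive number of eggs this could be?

x ≡ 1 (mod 11) gives x ∈ {1, 12, 23, 34, 45, 56, 67, 78, …}.
The first of these with x mod 13 = 7 is 111.

111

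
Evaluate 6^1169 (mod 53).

9

Successive squares of 6 mod 53: 6^1≡6, 6^2≡36, 6^4≡24, 6^8≡46, 6^16≡49, 6^32≡16, 6^64≡44, 6^128≡28, 6^256≡42, 6^512≡15, 6^1024≡13.
Since 1169 = 1 + 16 + 128 + 1024 in binary, 6^1169 ≡ 6·49·28·13 ≡ 9 (mod 53).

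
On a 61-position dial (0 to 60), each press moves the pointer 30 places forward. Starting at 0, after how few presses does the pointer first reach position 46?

30⁻¹ ≡ 59 (mod 61) because 30·59 = 1770 = 29·61 + 1.
Multiplying both sides by 59: x ≡ 59·46 = 2714 ≡ 30 (mod 61).
Check: 30·30 = 900 = 14·61 + 46.

30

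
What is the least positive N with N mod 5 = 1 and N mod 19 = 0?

x ≡ 1 (mod 5) gives x ∈ {1, 6, 11, 16, 21, 26, 31, 36, …}.
The first of these with x mod 19 = 0 is 76.

76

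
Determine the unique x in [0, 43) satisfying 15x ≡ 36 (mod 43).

15⁻¹ ≡ 23 (mod 43) because 15·23 = 345 = 8·43 + 1.
Multiplying both sides by 23: x ≡ 23·36 = 828 ≡ 11 (mod 43).
Check: 15·11 = 165 = 3·43 + 36.

11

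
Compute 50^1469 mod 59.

Successive squares of 50 mod 59: 50^1≡50, 50^2≡22, 50^4≡12, 50^8≡26, 50^16≡27, 50^32≡21, 50^64≡28, 50^128≡17, 50^256≡53, 50^512≡36, 50^1024≡57.
1469 = 1 + 4 + 8 + 16 + 32 + 128 + 256 + 1024, so 50^1469 ≡ 50·12·26·27·21·17·53·57 ≡ 23 (mod 59).

23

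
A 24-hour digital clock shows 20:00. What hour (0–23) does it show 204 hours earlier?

8

204 mod 24 = 12 (since 8·24 = 192).
(20 − 12) mod 24 = 8.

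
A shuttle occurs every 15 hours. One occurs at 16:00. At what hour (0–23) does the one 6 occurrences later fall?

10

6·15 = 90.
Dividing 90 by 24 gives quotient 3 and remainder 18.
(16 + 18) mod 24 = 10.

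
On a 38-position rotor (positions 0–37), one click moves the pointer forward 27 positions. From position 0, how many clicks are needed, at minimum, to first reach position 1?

31

38 = 1·27 + 11
27 = 2·11 + 5
11 = 2·5 + 1
5 = 5·1 + 0
Back-substituting gives 27·31 ≡ 1 (mod 38).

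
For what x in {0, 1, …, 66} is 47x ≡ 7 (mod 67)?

47⁻¹ ≡ 10 (mod 67) because 47·10 = 470 = 7·67 + 1.
So x ≡ 10·7 = 70 ≡ 3 (mod 67).

3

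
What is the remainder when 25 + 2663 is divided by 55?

2663 = 48·55 + 23, so 2663 mod 55 = 23.
(25 + 23) mod 55 = 48.

48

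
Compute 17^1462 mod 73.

24

Successive squares of 17 mod 73: 17^1≡17, 17^2≡70, 17^4≡9, 17^8≡8, 17^16≡64, 17^32≡8, 17^64≡64, 17^128≡8, 17^256≡64, 17^512≡8, 17^1024≡64.
1462 = 2 + 4 + 16 + 32 + 128 + 256 + 1024, so 17^1462 ≡ 70·9·64·8·8·64·64 ≡ 24 (mod 73).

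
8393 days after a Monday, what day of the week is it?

8393 − 1199·7 = 0, so 8393 ≡ 0 (mod 7).
Monday + 0 days → Monday.

Monday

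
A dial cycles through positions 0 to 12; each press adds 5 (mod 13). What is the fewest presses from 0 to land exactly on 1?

13 = 2·5 + 3
5 = 1·3 + 2
3 = 1·2 + 1
2 = 2·1 + 0
Back-substituting gives 5·8 ≡ 1 (mod 13).

8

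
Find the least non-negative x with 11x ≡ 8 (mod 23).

11⁻¹ ≡ 21 (mod 23) because 11·21 = 231 = 10·23 + 1.
So x ≡ 21·8 = 168 ≡ 7 (mod 23).

7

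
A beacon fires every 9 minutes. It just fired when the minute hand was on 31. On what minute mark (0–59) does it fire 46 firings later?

46·9 = 414.
414 mod 60 = 54 (since 6·60 = 360).
(31 + 54) mod 60 = 25.

25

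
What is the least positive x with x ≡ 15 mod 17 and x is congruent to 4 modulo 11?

15

x ≡ 4 (mod 11) gives x ∈ {4, 15}.
The first of these with x mod 17 = 15 is 15.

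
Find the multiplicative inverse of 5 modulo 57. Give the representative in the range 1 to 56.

23

5·23 = 115 = 2·57 + 1, so 5⁻¹ ≡ 23 (mod 57).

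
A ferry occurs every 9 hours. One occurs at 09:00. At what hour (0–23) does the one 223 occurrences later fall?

223·9 = 2007.
2007 = 83·24 + 15, so 2007 mod 24 = 15.
(9 + 15) mod 24 = 0.

0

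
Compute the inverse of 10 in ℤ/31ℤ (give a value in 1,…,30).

28

31 = 3·10 + 1
10 = 10·1 + 0
Back-substituting gives 10·28 ≡ 1 (mod 31).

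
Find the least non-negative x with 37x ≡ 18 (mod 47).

37⁻¹ ≡ 14 (mod 47) because 37·14 = 518 = 11·47 + 1.
So x ≡ 14·18 = 252 ≡ 17 (mod 47).

17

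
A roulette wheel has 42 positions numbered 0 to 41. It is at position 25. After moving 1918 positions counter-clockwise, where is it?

1918 mod 42 = 28 (since 45·42 = 1890).
(25 − 28) mod 42 = 39.

39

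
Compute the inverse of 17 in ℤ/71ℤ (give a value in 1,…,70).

46

71 = 4·17 + 3
17 = 5·3 + 2
3 = 1·2 + 1
2 = 2·1 + 0
Back-substituting gives 17·46 ≡ 1 (mod 71).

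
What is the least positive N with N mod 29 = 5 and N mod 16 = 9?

121

x ≡ 9 (mod 16) gives x ∈ {9, 25, 41, 57, 73, 89, 105, 121}.
The first of these with x mod 29 = 5 is 121.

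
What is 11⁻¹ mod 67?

11·61 = 671 = 10·67 + 1, so 11⁻¹ ≡ 61 (mod 67).

61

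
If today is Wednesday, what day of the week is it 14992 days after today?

Dividing 14992 by 7 gives quotient 2141 and remainder 5.
Wednesday + 5 days → Monday.

Monday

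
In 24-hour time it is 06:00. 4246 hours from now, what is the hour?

4

Dividing 4246 by 24 gives quotient 176 and remainder 22.
(6 + 22) mod 24 = 4.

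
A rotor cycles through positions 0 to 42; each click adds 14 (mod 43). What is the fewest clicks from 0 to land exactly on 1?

14·40 = 560 = 13·43 + 1, so 14⁻¹ ≡ 40 (mod 43).

40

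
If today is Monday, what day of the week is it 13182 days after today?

13182 mod 7 = 1 (since 1883·7 = 13181).
Monday + 1 day → Tuesday.

Tuesday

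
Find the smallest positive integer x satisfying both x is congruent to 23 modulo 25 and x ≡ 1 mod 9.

x ≡ 1 (mod 9) gives x ∈ {1, 10, 19, 28, 37, 46, 55, 64, …}.
The first of these with x mod 25 = 23 is 73.

73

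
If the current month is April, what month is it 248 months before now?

248 = 20·12 + 8, so 248 mod 12 = 8.
April − 8 months → August.

August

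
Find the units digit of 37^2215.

3

The units digit of 37^n cycles with period 4: 7, 9, 3, 1, …
2215 leaves remainder 3 on division by 4, so 37^2215 ends in 3.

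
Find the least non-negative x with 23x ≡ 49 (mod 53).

23⁻¹ ≡ 30 (mod 53) because 23·30 = 690 = 13·53 + 1.
Multiplying both sides by 30: x ≡ 30·49 = 1470 ≡ 39 (mod 53).
Check: 23·39 = 897 = 16·53 + 49.

39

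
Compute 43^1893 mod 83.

Successive squares of 43 mod 83: 43^1≡43, 43^2≡23, 43^4≡31, 43^8≡48, 43^16≡63, 43^32≡68, 43^64≡59, 43^128≡78, 43^256≡25, 43^512≡44, 43^1024≡27.
Since 1893 = 1 + 4 + 32 + 64 + 256 + 512 + 1024 in binary, 43^1893 ≡ 43·31·68·59·25·44·27 ≡ 32 (mod 83).

32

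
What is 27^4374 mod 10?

The units digit of 27^n cycles with period 4: 7, 9, 3, 1, …
4374 mod 4 = 2, so the last digit matches 7^2 = 9.

9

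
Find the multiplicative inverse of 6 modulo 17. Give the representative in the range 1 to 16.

17 = 2·6 + 5
6 = 1·5 + 1
5 = 5·1 + 0
Back-substituting gives 6·3 ≡ 1 (mod 17).

3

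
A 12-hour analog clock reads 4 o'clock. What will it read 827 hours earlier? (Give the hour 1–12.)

Dividing 827 by 12 gives quotient 68 and remainder 11.
4 − 11 → 5 on a 12-hour dial.

5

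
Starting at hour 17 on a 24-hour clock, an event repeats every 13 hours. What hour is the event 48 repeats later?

17

48·13 = 624.
624 = 26·24 + 0, so 624 mod 24 = 0.
(17 + 0) mod 24 = 17.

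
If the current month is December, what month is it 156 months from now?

156 − 13·12 = 0, so 156 ≡ 0 (mod 12).
December + 0 months → December.

December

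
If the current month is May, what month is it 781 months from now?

781 mod 12 = 1 (since 65·12 = 780).
May + 1 month → June.

June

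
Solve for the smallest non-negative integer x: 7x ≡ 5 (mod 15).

The inverse of 7 mod 15 is 13 (since 7·13 = 91 ≡ 1).
So x ≡ 13·5 = 65 ≡ 5 (mod 15).
Check: 7·5 = 35 = 2·15 + 5.

5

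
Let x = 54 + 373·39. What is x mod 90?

373·39 = 14547.
14547 − 161·90 = 57, so 14547 ≡ 57 (mod 90).
(54 + 57) mod 90 = 21.

21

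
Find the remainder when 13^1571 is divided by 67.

20

By repeated squaring mod 67: 13^1≡13, 13^2≡35, 13^4≡19, 13^8≡26, 13^16≡6, 13^32≡36, 13^64≡23, 13^128≡60, 13^256≡49, 13^512≡56, 13^1024≡54.
Since 1571 = 1 + 2 + 32 + 512 + 1024 in binary, 13^1571 ≡ 13·35·36·56·54 ≡ 20 (mod 67).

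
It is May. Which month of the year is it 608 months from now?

January

608 = 50·12 + 8, so 608 mod 12 = 8.
May + 8 months → January.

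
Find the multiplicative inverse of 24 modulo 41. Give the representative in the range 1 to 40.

24·12 = 288 = 7·41 + 1, so 24⁻¹ ≡ 12 (mod 41).

12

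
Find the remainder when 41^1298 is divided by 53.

Square-and-reduce mod 53: 41^1≡41, 41^2≡38, 41^4≡13, 41^8≡10, 41^16≡47, 41^32≡36, 41^64≡24, 41^128≡46, 41^256≡49, 41^512≡16, 41^1024≡44.
Since 1298 = 2 + 16 + 256 + 1024 in binary, 41^1298 ≡ 38·47·49·44 ≡ 7 (mod 53).

7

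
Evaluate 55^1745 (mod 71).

Successive squares of 55 mod 71: 55^1≡55, 55^2≡43, 55^4≡3, 55^8≡9, 55^16≡10, 55^32≡29, 55^64≡60, 55^128≡50, 55^256≡15, 55^512≡12, 55^1024≡2.
Since 1745 = 1 + 16 + 64 + 128 + 512 + 1024 in binary, 55^1745 ≡ 55·10·60·50·12·2 ≡ 34 (mod 71).

34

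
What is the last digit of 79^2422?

1

Last digits of 9^n: 9, 1 (period 2).
2422 mod 2 = 0, so the last digit matches 9^2 = 1.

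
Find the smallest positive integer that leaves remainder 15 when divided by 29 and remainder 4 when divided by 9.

x ≡ 4 (mod 9) gives x ∈ {4, 13, 22, 31, 40, 49, 58, 67, …}.
The first of these with x mod 29 = 15 is 247.

247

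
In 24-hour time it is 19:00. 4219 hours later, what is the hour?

4219 − 175·24 = 19, so 4219 ≡ 19 (mod 24).
(19 + 19) mod 24 = 14.

14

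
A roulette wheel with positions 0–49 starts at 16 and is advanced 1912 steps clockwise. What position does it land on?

1912 mod 50 = 12 (since 38·50 = 1900).
(16 + 12) mod 50 = 28.

28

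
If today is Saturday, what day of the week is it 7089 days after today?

Thursday

Dividing 7089 by 7 gives quotient 1012 and remainder 5.
Saturday + 5 days → Thursday.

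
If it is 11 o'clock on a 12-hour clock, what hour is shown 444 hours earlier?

11

444 − 37·12 = 0, so 444 ≡ 0 (mod 12).
11 − 0 → 11 on a 12-hour dial.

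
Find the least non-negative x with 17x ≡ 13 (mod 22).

15

The inverse of 17 mod 22 is 13 (since 17·13 = 221 ≡ 1).
Multiplying both sides by 13: x ≡ 13·13 = 169 ≡ 15 (mod 22).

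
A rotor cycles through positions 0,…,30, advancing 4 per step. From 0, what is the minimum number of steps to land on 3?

4⁻¹ ≡ 8 (mod 31) because 4·8 = 32 = 1·31 + 1.
So x ≡ 8·3 = 24 ≡ 24 (mod 31).

24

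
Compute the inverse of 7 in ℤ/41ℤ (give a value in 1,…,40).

6

41 = 5·7 + 6
7 = 1·6 + 1
6 = 6·1 + 0
Back-substituting gives 7·6 ≡ 1 (mod 41).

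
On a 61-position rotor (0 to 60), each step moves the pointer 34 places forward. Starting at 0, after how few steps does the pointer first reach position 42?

12

The inverse of 34 mod 61 is 9 (since 34·9 = 306 ≡ 1).
Multiplying both sides by 9: x ≡ 9·42 = 378 ≡ 12 (mod 61).
Check: 34·12 = 408 = 6·61 + 42.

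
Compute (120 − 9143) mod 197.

9143 − 46·197 = 81, so 9143 ≡ 81 (mod 197).
(120 − 81) mod 197 = 39.

39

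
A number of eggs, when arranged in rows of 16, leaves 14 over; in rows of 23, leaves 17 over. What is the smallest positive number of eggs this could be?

x ≡ 14 (mod 16) gives x ∈ {14, 30, 46, 62, 78, 94, 110, 126, …}.
The first of these with x mod 23 = 17 is 270.

270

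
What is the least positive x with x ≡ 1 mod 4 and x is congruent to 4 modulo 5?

9

x ≡ 1 (mod 4) gives x ∈ {1, 5, 9}.
The first of these with x mod 5 = 4 is 9.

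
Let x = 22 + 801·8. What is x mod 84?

46

801·8 = 6408.
Dividing 6408 by 84 gives quotient 76 and remainder 24.
(22 + 24) mod 84 = 46.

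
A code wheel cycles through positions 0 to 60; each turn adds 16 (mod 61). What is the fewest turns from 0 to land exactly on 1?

61 = 3·16 + 13
16 = 1·13 + 3
13 = 4·3 + 1
3 = 3·1 + 0
Back-substituting gives 16·42 ≡ 1 (mod 61).

42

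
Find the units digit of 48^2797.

8

Powers of 8 mod 10 repeat with period 4: 8, 4, 2, 6.
2797 mod 4 = 1, so the last digit matches 8^1 = 8.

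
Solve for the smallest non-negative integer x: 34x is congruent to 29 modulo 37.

15

34⁻¹ ≡ 12 (mod 37) because 34·12 = 408 = 11·37 + 1.
So x ≡ 12·29 = 348 ≡ 15 (mod 37).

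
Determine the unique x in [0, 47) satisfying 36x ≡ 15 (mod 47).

20

36⁻¹ ≡ 17 (mod 47) because 36·17 = 612 = 13·47 + 1.
Multiplying both sides by 17: x ≡ 17·15 = 255 ≡ 20 (mod 47).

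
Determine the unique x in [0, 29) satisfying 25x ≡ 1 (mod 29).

The inverse of 25 mod 29 is 7 (since 25·7 = 175 ≡ 1).
Multiplying both sides by 7: x ≡ 7·1 = 7 ≡ 7 (mod 29).
Check: 25·7 = 175 = 6·29 + 1.

7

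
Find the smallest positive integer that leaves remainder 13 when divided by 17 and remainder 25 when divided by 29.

x ≡ 13 (mod 17) gives x ∈ {13, 30, 47, 64, 81, 98, 115, 132, …}.
The first of these with x mod 29 = 25 is 489.

489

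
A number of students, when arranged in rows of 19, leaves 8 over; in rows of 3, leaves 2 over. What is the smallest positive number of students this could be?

x ≡ 2 (mod 3) gives x ∈ {2, 5, 8}.
The first of these with x mod 19 = 8 is 8.

8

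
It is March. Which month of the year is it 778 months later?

January

778 mod 12 = 10 (since 64·12 = 768).
March + 10 months → January.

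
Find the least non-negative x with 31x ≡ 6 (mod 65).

31⁻¹ ≡ 21 (mod 65) because 31·21 = 651 = 10·65 + 1.
Multiplying both sides by 21: x ≡ 21·6 = 126 ≡ 61 (mod 65).

61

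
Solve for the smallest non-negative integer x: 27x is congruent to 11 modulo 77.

66

The inverse of 27 mod 77 is 20 (since 27·20 = 540 ≡ 1).
Multiplying both sides by 20: x ≡ 20·11 = 220 ≡ 66 (mod 77).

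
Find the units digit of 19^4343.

9

The units digit of 19^n cycles with period 2: 9, 1, …
4343 mod 2 = 1, so the last digit matches 9^1 = 9.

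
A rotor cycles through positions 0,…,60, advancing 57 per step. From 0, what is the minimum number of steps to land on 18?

57⁻¹ ≡ 15 (mod 61) because 57·15 = 855 = 14·61 + 1.
So x ≡ 15·18 = 270 ≡ 26 (mod 61).
Check: 57·26 = 1482 = 24·61 + 18.

26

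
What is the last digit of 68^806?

4

Powers of 8 mod 10 repeat with period 4: 8, 4, 2, 6.
806 leaves remainder 2 on division by 4, so 68^806 ends in 4.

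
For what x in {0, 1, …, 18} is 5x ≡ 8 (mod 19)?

5⁻¹ ≡ 4 (mod 19) because 5·4 = 20 = 1·19 + 1.
Multiplying both sides by 4: x ≡ 4·8 = 32 ≡ 13 (mod 19).

13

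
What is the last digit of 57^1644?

1

Last digits of 7^n: 7, 9, 3, 1 (period 4).
1644 leaves remainder 0 on division by 4, so 57^1644 ends in 1.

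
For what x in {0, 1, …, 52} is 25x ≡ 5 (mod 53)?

The inverse of 25 mod 53 is 17 (since 25·17 = 425 ≡ 1).
Multiplying both sides by 17: x ≡ 17·5 = 85 ≡ 32 (mod 53).

32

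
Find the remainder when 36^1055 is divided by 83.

By repeated squaring mod 83: 36^1≡36, 36^2≡51, 36^4≡28, 36^8≡37, 36^16≡41, 36^32≡21, 36^64≡26, 36^128≡12, 36^256≡61, 36^512≡69, 36^1024≡30.
Since 1055 = 1 + 2 + 4 + 8 + 16 + 1024 in binary, 36^1055 ≡ 36·51·28·37·41·30 ≡ 59 (mod 83).

59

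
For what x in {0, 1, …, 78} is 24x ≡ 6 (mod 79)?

24⁻¹ ≡ 56 (mod 79) because 24·56 = 1344 = 17·79 + 1.
So x ≡ 56·6 = 336 ≡ 20 (mod 79).

20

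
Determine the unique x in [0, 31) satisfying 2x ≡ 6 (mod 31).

3

2⁻¹ ≡ 16 (mod 31) because 2·16 = 32 = 1·31 + 1.
Multiplying both sides by 16: x ≡ 16·6 = 96 ≡ 3 (mod 31).
Check: 2·3 = 6 = 0·31 + 6.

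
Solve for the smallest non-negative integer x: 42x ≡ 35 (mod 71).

60

The inverse of 42 mod 71 is 22 (since 42·22 = 924 ≡ 1).
So x ≡ 22·35 = 770 ≡ 60 (mod 71).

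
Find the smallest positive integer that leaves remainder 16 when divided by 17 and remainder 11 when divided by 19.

220

Since 19·9 ≡ 1 (mod 17), take x = 11 + 19·((16−11)·9 mod 17) = 11 + 19·11 = 220.
Check: 220 mod 17 = 16, 220 mod 19 = 11.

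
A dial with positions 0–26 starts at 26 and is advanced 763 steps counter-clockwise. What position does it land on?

Dividing 763 by 27 gives quotient 28 and remainder 7.
(26 − 7) mod 27 = 19.

19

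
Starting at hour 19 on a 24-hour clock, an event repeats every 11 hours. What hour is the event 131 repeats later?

20

131·11 = 1441.
1441 mod 24 = 1 (since 60·24 = 1440).
(19 + 1) mod 24 = 20.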